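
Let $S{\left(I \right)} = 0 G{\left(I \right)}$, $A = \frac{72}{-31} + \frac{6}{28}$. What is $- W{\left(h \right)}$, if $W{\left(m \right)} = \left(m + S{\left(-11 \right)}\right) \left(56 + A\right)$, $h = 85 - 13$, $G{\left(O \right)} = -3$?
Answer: $- \frac{842004}{217} \approx -3880.2$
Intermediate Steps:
$h = 72$
$A = - \frac{915}{434}$ ($A = 72 \left(- \frac{1}{31}\right) + 6 \cdot \frac{1}{28} = - \frac{72}{31} + \frac{3}{14} = - \frac{915}{434} \approx -2.1083$)
$S{\left(I \right)} = 0$ ($S{\left(I \right)} = 0 \left(-3\right) = 0$)
$W{\left(m \right)} = \frac{23389 m}{434}$ ($W{\left(m \right)} = \left(m + 0\right) \left(56 - \frac{915}{434}\right) = m \frac{23389}{434} = \frac{23389 m}{434}$)
$- W{\left(h \right)} = - \frac{23389 \cdot 72}{434} = \left(-1\right) \frac{842004}{217} = - \frac{842004}{217}$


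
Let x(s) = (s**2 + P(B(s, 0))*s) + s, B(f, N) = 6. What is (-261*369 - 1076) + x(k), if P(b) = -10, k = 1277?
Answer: 1521851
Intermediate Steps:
x(s) = s**2 - 9*s (x(s) = (s**2 - 10*s) + s = s**2 - 9*s)
(-261*369 - 1076) + x(k) = (-261*369 - 1076) + 1277*(-9 + 1277) = (-96309 - 1076) + 1277*1268 = -97385 + 1619236 = 1521851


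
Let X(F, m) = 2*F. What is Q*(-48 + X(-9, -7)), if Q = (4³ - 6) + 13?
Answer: -4686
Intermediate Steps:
Q = 71 (Q = (64 - 6) + 13 = 58 + 13 = 71)
Q*(-48 + X(-9, -7)) = 71*(-48 + 2*(-9)) = 71*(-48 - 18) = 71*(-66) = -4686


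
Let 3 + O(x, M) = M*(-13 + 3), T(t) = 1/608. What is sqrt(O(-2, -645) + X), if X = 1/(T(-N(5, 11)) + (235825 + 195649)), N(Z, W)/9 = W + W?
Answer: sqrt(443684333442406661647)/262336193 ≈ 80.293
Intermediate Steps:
N(Z, W) = 18*W (N(Z, W) = 9*(W + W) = 9*(2*W) = 18*W)
T(t) = 1/608
O(x, M) = -3 - 10*M (O(x, M) = -3 + M*(-13 + 3) = -3 + M*(-10) = -3 - 10*M)
X = 608/262336193 (X = 1/(1/608 + (235825 + 195649)) = 1/(1/608 + 431474) = 1/(262336193/608) = 608/262336193 ≈ 2.3176e-6)
sqrt(O(-2, -645) + X) = sqrt((-3 - 10*(-645)) + 608/262336193) = sqrt((-3 + 6450) + 608/262336193) = sqrt(6447 + 608/262336193) = sqrt(1691281436879/262336193) = sqrt(443684333442406661647)/262336193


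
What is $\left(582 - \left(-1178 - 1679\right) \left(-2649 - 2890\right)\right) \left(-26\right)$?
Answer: $411432866$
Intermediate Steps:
$\left(582 - \left(-1178 - 1679\right) \left(-2649 - 2890\right)\right) \left(-26\right) = \left(582 - \left(-2857\right) \left(-5539\right)\right) \left(-26\right) = \left(582 - 15824923\right) \left(-26\right) = \left(-15824341\right) \left(-26\right) = 411432866$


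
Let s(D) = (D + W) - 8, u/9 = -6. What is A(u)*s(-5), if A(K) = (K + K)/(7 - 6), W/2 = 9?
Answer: -540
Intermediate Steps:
W = 18 (W = 2*9 = 18)
u = -54 (u = 9*(-6) = -54)
s(D) = 10 + D (s(D) = (D + 18) - 8 = (18 + D) - 8 = 10 + D)
A(K) = 2*K (A(K) = (2*K)/1 = (2*K)*1 = 2*K)
A(u)*s(-5) = (2*(-54))*(10 - 5) = -108*5 = -540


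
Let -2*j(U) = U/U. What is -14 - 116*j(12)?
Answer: 44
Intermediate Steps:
j(U) = -½ (j(U) = -U/(2*U) = -½*1 = -½)
-14 - 116*j(12) = -14 - 116*(-½) = -14 + 58 = 44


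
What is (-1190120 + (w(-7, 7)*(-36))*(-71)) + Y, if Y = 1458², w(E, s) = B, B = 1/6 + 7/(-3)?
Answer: 930106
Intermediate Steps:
B = -13/6 (B = 1*(⅙) + 7*(-⅓) = ⅙ - 7/3 = -13/6 ≈ -2.1667)
w(E, s) = -13/6
Y = 2125764
(-1190120 + (w(-7, 7)*(-36))*(-71)) + Y = (-1190120 - 13/6*(-36)*(-71)) + 2125764 = (-1190120 + 78*(-71)) + 2125764 = (-1190120 - 5538) + 2125764 = -1195658 + 2125764 = 930106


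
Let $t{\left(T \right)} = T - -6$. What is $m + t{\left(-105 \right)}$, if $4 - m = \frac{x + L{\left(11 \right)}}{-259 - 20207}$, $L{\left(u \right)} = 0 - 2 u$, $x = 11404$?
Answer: $- \frac{322148}{3411} \approx -94.444$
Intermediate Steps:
$L{\left(u \right)} = - 2 u$
$t{\left(T \right)} = 6 + T$ ($t{\left(T \right)} = T + 6 = 6 + T$)
$m = \frac{15541}{3411}$ ($m = 4 - \frac{11404 - 22}{-259 - 20207} = 4 - \frac{11404 - 22}{-20466} = 4 - 11382 \left(- \frac{1}{20466}\right) = 4 - - \frac{1897}{3411} = 4 + \frac{1897}{3411} = \frac{15541}{3411} \approx 4.5561$)
$m + t{\left(-105 \right)} = \frac{15541}{3411} + \left(6 - 105\right) = \frac{15541}{3411} - 99 = - \frac{322148}{3411}$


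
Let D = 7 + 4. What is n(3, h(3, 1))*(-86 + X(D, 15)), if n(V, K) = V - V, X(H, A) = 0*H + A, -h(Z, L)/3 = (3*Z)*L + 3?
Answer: 0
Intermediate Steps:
h(Z, L) = -9 - 9*L*Z (h(Z, L) = -3*((3*Z)*L + 3) = -3*(3*L*Z + 3) = -3*(3 + 3*L*Z) = -9 - 9*L*Z)
D = 11
X(H, A) = A (X(H, A) = 0 + A = A)
n(V, K) = 0
n(3, h(3, 1))*(-86 + X(D, 15)) = 0*(-86 + 15) = 0*(-71) = 0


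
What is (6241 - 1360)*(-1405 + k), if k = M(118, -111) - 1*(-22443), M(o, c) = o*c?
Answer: 38755140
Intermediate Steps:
M(o, c) = c*o
k = 9345 (k = -111*118 - 1*(-22443) = -13098 + 22443 = 9345)
(6241 - 1360)*(-1405 + k) = (6241 - 1360)*(-1405 + 9345) = 4881*7940 = 38755140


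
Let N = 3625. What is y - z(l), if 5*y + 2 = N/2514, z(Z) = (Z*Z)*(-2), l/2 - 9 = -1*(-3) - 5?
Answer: 4926037/12570 ≈ 391.89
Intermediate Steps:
l = 14 (l = 18 + 2*(-1*(-3) - 5) = 18 + 2*(3 - 5) = 18 + 2*(-2) = 18 - 4 = 14)
z(Z) = -2*Z**2 (z(Z) = Z**2*(-2) = -2*Z**2)
y = -1403/12570 (y = -2/5 + (3625/2514)/5 = -2/5 + (3625*(1/2514))/5 = -2/5 + (1/5)*(3625/2514) = -2/5 + 725/2514 = -1403/12570 ≈ -0.11161)
y - z(l) = -1403/12570 - (-2)*14**2 = -1403/12570 - (-2)*196 = -1403/12570 - 1*(-392) = -1403/12570 + 392 = 4926037/12570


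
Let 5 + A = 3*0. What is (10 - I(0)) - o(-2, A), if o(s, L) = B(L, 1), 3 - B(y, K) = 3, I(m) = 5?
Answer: 5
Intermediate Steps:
A = -5 (A = -5 + 3*0 = -5 + 0 = -5)
B(y, K) = 0 (B(y, K) = 3 - 1*3 = 3 - 3 = 0)
o(s, L) = 0
(10 - I(0)) - o(-2, A) = (10 - 1*5) - 1*0 = (10 - 5) + 0 = 5 + 0 = 5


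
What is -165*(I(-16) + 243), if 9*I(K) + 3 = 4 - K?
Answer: -121220/3 ≈ -40407.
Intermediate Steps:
I(K) = ⅑ - K/9 (I(K) = -⅓ + (4 - K)/9 = -⅓ + (4/9 - K/9) = ⅑ - K/9)
-165*(I(-16) + 243) = -165*((⅑ - ⅑*(-16)) + 243) = -165*((⅑ + 16/9) + 243) = -165*(17/9 + 243) = -165*2204/9 = -121220/3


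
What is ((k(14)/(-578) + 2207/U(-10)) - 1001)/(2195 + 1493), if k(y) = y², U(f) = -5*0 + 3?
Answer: -115169/1598748 ≈ -0.072037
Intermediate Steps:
U(f) = 3 (U(f) = 0 + 3 = 3)
((k(14)/(-578) + 2207/U(-10)) - 1001)/(2195 + 1493) = ((14²/(-578) + 2207/3) - 1001)/(2195 + 1493) = ((196*(-1/578) + 2207*(⅓)) - 1001)/3688 = ((-98/289 + 2207/3) - 1001)*(1/3688) = (637529/867 - 1001)*(1/3688) = -230338/867*1/3688 = -115169/1598748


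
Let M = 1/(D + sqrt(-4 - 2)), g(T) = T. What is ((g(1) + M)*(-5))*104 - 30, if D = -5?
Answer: -14450/31 + 520*I*sqrt(6)/31 ≈ -466.13 + 41.088*I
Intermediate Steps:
M = 1/(-5 + I*sqrt(6)) (M = 1/(-5 + sqrt(-4 - 2)) = 1/(-5 + sqrt(-6)) = 1/(-5 + I*sqrt(6)) ≈ -0.16129 - 0.079016*I)
((g(1) + M)*(-5))*104 - 30 = ((1 + (-5/31 - I*sqrt(6)/31))*(-5))*104 - 30 = ((26/31 - I*sqrt(6)/31)*(-5))*104 - 30 = (-130/31 + 5*I*sqrt(6)/31)*104 - 30 = (-13520/31 + 520*I*sqrt(6)/31) - 30 = -14450/31 + 520*I*sqrt(6)/31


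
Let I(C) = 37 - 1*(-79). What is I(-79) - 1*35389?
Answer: -35273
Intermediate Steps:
I(C) = 116 (I(C) = 37 + 79 = 116)
I(-79) - 1*35389 = 116 - 1*35389 = 116 - 35389 = -35273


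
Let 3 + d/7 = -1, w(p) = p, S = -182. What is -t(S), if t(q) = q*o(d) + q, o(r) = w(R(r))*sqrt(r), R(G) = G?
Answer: 182 - 10192*I*sqrt(7) ≈ 182.0 - 26966.0*I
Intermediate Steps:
d = -28 (d = -21 + 7*(-1) = -21 - 7 = -28)
o(r) = r**(3/2) (o(r) = r*sqrt(r) = r**(3/2))
t(q) = q - 56*I*q*sqrt(7) (t(q) = q*(-28)**(3/2) + q = q*(-56*I*sqrt(7)) + q = -56*I*q*sqrt(7) + q = q - 56*I*q*sqrt(7))
-t(S) = -(-182)*(1 - 56*I*sqrt(7)) = -(-182 + 10192*I*sqrt(7)) = 182 - 10192*I*sqrt(7)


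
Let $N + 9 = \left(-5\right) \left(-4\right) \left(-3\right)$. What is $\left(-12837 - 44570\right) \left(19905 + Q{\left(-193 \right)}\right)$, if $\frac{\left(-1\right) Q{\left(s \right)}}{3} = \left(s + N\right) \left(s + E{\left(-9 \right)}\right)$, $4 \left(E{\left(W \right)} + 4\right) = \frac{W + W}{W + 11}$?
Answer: $\frac{15695705277}{2} \approx 7.8479 \cdot 10^{9}$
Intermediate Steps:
$E{\left(W \right)} = -4 + \frac{W}{2 \left(11 + W\right)}$ ($E{\left(W \right)} = -4 + \frac{\left(W + W\right) \frac{1}{W + 11}}{4} = -4 + \frac{2 W \frac{1}{11 + W}}{4} = -4 + \frac{W}{2 \left(11 + W\right)}$)
$N = -69$ ($N = -9 + \left(-5\right) \left(-4\right) \left(-3\right) = -9 + 20 \left(-3\right) = -9 - 60 = -69$)
$Q{\left(s \right)} = - 3 \left(-69 + s\right) \left(- \frac{25}{4} + s\right)$ ($Q{\left(s \right)} = - 3 \left(s - 69\right) \left(s + \frac{-88 - -63}{2 \left(11 - 9\right)}\right) = - 3 \left(-69 + s\right) \left(s + \frac{-88 + 63}{2 \cdot 2}\right) = - 3 \left(-69 + s\right) \left(s + \frac{1}{2} \cdot \frac{1}{2} \left(-25\right)\right) = - 3 \left(-69 + s\right) \left(s - \frac{25}{4}\right) = - 3 \left(-69 + s\right) \left(- \frac{25}{4} + s\right)$)
$\left(-12837 - 44570\right) \left(19905 + Q{\left(-193 \right)}\right) = \left(-12837 - 44570\right) \left(19905 - \left(\frac{89727}{2} + 111747\right)\right) = - 57407 \left(19905 - \frac{313221}{2}\right) = \left(-57407\right) \left(- \frac{273411}{2}\right) = \frac{15695705277}{2}$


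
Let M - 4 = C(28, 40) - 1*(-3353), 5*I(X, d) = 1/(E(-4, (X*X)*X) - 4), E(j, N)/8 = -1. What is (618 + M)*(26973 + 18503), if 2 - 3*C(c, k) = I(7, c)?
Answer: 8135895149/45 ≈ 1.8080e+8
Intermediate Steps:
E(j, N) = -8 (E(j, N) = 8*(-1) = -8)
I(X, d) = -1/60 (I(X, d) = 1/(5*(-8 - 4)) = (1/5)/(-12) = (1/5)*(-1/12) = -1/60)
C(c, k) = 121/180 (C(c, k) = 2/3 - 1/3*(-1/60) = 2/3 + 1/180 = 121/180)
M = 604381/180 (M = 4 + (121/180 - 1*(-3353)) = 4 + (121/180 + 3353) = 4 + 603661/180 = 604381/180 ≈ 3357.7)
(618 + M)*(26973 + 18503) = (618 + 604381/180)*(26973 + 18503) = (715621/180)*45476 = 8135895149/45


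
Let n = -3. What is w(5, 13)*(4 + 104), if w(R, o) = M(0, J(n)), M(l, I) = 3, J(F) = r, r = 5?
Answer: 324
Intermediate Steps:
J(F) = 5
w(R, o) = 3
w(5, 13)*(4 + 104) = 3*(4 + 104) = 3*108 = 324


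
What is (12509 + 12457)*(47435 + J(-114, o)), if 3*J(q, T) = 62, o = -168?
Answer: 1184778174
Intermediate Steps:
J(q, T) = 62/3 (J(q, T) = (⅓)*62 = 62/3)
(12509 + 12457)*(47435 + J(-114, o)) = (12509 + 12457)*(47435 + 62/3) = 24966*(142367/3) = 1184778174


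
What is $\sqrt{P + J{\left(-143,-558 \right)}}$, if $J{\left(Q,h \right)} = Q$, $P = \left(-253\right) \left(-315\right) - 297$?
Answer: $11 \sqrt{655} \approx 281.52$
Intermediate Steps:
$P = 79398$ ($P = 79695 - 297 = 79398$)
$\sqrt{P + J{\left(-143,-558 \right)}} = \sqrt{79398 - 143} = \sqrt{79255} = 11 \sqrt{655}$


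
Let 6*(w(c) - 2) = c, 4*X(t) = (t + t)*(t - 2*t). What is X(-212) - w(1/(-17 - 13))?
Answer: -4045319/180 ≈ -22474.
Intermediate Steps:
X(t) = -t**2/2 (X(t) = ((t + t)*(t - 2*t))/4 = ((2*t)*(-t))/4 = (-2*t**2)/4 = -t**2/2)
w(c) = 2 + c/6
X(-212) - w(1/(-17 - 13)) = -1/2*(-212)**2 - (2 + 1/(6*(-17 - 13))) = -1/2*44944 - (2 + (1/6)/(-30)) = -22472 - (2 + (1/6)*(-1/30)) = -22472 - (2 - 1/180) = -22472 - 1*359/180 = -22472 - 359/180 = -4045319/180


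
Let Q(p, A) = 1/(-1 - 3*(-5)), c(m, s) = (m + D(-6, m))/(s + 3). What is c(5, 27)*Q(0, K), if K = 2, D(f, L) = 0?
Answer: 1/84 ≈ 0.011905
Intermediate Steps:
c(m, s) = m/(3 + s) (c(m, s) = (m + 0)/(s + 3) = m/(3 + s))
Q(p, A) = 1/14 (Q(p, A) = 1/(-1 + 15) = 1/14)
c(5, 27)*Q(0, K) = (5/(3 + 27))*(1/14) = (5/30)*(1/14) = (5*(1/30))*(1/14) = (⅙)*(1/14) = 1/84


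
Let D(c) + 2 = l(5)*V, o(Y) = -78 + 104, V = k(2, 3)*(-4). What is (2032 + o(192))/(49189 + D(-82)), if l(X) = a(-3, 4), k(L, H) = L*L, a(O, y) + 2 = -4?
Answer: 2058/49283 ≈ 0.041759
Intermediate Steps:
a(O, y) = -6 (a(O, y) = -2 - 4 = -6)
k(L, H) = L**2
l(X) = -6
V = -16 (V = 2**2*(-4) = 4*(-4) = -16)
o(Y) = 26
D(c) = 94 (D(c) = -2 - 6*(-16) = -2 + 96 = 94)
(2032 + o(192))/(49189 + D(-82)) = (2032 + 26)/(49189 + 94) = 2058/49283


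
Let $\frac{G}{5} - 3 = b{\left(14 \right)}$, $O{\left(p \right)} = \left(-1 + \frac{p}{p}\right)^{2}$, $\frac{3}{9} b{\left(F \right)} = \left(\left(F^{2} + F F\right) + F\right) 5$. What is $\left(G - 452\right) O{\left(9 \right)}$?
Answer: $0$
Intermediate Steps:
$b{\left(F \right)} = 15 F + 30 F^{2}$ ($b{\left(F \right)} = 3 \left(\left(F^{2} + F F\right) + F\right) 5 = 3 \left(\left(F^{2} + F^{2}\right) + F\right) 5 = 3 \left(2 F^{2} + F\right) 5 = 3 \left(F + 2 F^{2}\right) 5 = 3 \left(5 F + 10 F^{2}\right) = 15 F + 30 F^{2}$)
$O{\left(p \right)} = 0$ ($O{\left(p \right)} = \left(-1 + 1\right)^{2} = 0^{2} = 0$)
$G = 30465$ ($G = 15 + 5 \cdot 15 \cdot 14 \left(1 + 2 \cdot 14\right) = 15 + 5 \cdot 15 \cdot 14 \left(1 + 28\right) = 15 + 5 \cdot 15 \cdot 14 \cdot 29 = 15 + 5 \cdot 6090 = 15 + 30450 = 30465$)
$\left(G - 452\right) O{\left(9 \right)} = \left(30465 - 452\right) 0 = 30013 \cdot 0 = 0$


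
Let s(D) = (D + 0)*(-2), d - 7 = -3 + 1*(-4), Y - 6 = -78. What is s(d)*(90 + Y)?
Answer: 0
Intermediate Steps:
Y = -72 (Y = 6 - 78 = -72)
d = 0 (d = 7 + (-3 + 1*(-4)) = 7 + (-3 - 4) = 7 - 7 = 0)
s(D) = -2*D (s(D) = D*(-2) = -2*D)
s(d)*(90 + Y) = (-2*0)*(90 - 72) = 0*18 = 0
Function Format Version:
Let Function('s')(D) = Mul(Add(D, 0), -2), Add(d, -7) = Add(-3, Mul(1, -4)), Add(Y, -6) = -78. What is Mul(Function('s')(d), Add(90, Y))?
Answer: 0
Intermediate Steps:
Y = -72 (Y = Add(6, -78) = -72)
d = 0 (d = Add(7, Add(-3, Mul(1, -4))) = Add(7, Add(-3, -4)) = Add(7, -7) = 0)
Function('s')(D) = Mul(-2, D) (Function('s')(D) = Mul(D, -2) = Mul(-2, D))
Mul(Function('s')(d), Add(90, Y)) = Mul(Mul(-2, 0), Add(90, -72)) = Mul(0, 18) = 0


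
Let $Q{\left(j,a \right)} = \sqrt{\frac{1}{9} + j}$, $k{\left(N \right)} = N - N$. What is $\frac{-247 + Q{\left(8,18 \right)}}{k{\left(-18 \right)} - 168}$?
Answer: $\frac{247}{168} - \frac{\sqrt{73}}{504} \approx 1.4533$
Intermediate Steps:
$k{\left(N \right)} = 0$
$Q{\left(j,a \right)} = \sqrt{\frac{1}{9} + j}$
$\frac{-247 + Q{\left(8,18 \right)}}{k{\left(-18 \right)} - 168} = \frac{-247 + \frac{\sqrt{1 + 9 \cdot 8}}{3}}{0 - 168} = \frac{-247 + \frac{\sqrt{1 + 72}}{3}}{-168} = \left(-247 + \frac{\sqrt{73}}{3}\right) \left(- \frac{1}{168}\right) = \frac{247}{168} - \frac{\sqrt{73}}{504}$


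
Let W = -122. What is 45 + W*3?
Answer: -321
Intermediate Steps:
45 + W*3 = 45 - 122*3 = 45 - 366 = -321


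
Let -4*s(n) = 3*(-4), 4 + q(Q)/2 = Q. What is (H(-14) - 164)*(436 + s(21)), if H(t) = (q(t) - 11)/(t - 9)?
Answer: -1635275/23 ≈ -71099.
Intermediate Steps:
q(Q) = -8 + 2*Q
H(t) = (-19 + 2*t)/(-9 + t) (H(t) = ((-8 + 2*t) - 11)/(t - 9) = (-19 + 2*t)/(-9 + t))
s(n) = 3 (s(n) = -3*(-4)/4 = -1/4*(-12) = 3)
(H(-14) - 164)*(436 + s(21)) = ((-19 + 2*(-14))/(-9 - 14) - 164)*(436 + 3) = ((-19 - 28)/(-23) - 164)*439 = (-1/23*(-47) - 164)*439 = (47/23 - 164)*439 = -3725/23*439 = -1635275/23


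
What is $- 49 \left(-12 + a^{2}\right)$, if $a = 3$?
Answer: $147$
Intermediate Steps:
$- 49 \left(-12 + a^{2}\right) = - 49 \left(-12 + 3^{2}\right) = - 49 \left(-12 + 9\right) = \left(-49\right) \left(-3\right) = 147$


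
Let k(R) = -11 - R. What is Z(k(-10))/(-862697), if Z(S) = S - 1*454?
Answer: 455/862697 ≈ 0.00052742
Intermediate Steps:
Z(S) = -454 + S (Z(S) = S - 454 = -454 + S)
Z(k(-10))/(-862697) = (-454 + (-11 - 1*(-10)))/(-862697) = (-454 + (-11 + 10))*(-1/862697) = (-454 - 1)*(-1/862697) = -455*(-1/862697) = 455/862697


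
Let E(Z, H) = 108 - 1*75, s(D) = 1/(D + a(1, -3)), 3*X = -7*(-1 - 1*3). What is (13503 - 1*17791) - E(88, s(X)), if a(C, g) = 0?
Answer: -4321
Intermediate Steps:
X = 28/3 (X = (-7*(-1 - 1*3))/3 = (-7*(-1 - 3))/3 = (-7*(-4))/3 = (⅓)*28 = 28/3 ≈ 9.3333)
s(D) = 1/D (s(D) = 1/(D + 0) = 1/D)
E(Z, H) = 33 (E(Z, H) = 108 - 75 = 33)
(13503 - 1*17791) - E(88, s(X)) = (13503 - 1*17791) - 1*33 = (13503 - 17791) - 33 = -4288 - 33 = -4321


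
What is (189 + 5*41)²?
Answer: 155236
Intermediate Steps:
(189 + 5*41)² = (189 + 205)² = 394² = 155236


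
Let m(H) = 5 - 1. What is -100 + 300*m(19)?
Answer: 1100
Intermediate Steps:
m(H) = 4
-100 + 300*m(19) = -100 + 300*4 = -100 + 1200 = 1100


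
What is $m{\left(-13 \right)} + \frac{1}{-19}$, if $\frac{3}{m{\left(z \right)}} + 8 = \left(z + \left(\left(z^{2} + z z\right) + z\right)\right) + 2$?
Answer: $- \frac{83}{1938} \approx -0.042828$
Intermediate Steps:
$m{\left(z \right)} = \frac{3}{-6 + 2 z + 2 z^{2}}$ ($m{\left(z \right)} = \frac{3}{-8 + \left(\left(z + \left(\left(z^{2} + z z\right) + z\right)\right) + 2\right)} = \frac{3}{-8 + \left(\left(z + \left(\left(z^{2} + z^{2}\right) + z\right)\right) + 2\right)} = \frac{3}{-8 + \left(\left(z + \left(2 z^{2} + z\right)\right) + 2\right)} = \frac{3}{-8 + \left(\left(z + \left(z + 2 z^{2}\right)\right) + 2\right)} = \frac{3}{-8 + \left(\left(2 z + 2 z^{2}\right) + 2\right)} = \frac{3}{-8 + \left(2 + 2 z + 2 z^{2}\right)} = \frac{3}{-6 + 2 z + 2 z^{2}}$)
$m{\left(-13 \right)} + \frac{1}{-19} = \frac{3}{2 \left(-3 - 13 + \left(-13\right)^{2}\right)} + \frac{1}{-19} = \frac{3}{2 \left(-3 - 13 + 169\right)} - \frac{1}{19} = \frac{3}{2 \cdot 153} - \frac{1}{19} = \frac{3}{2} \cdot \frac{1}{153} - \frac{1}{19} = \frac{1}{102} - \frac{1}{19} = - \frac{83}{1938}$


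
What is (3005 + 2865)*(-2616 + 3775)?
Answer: 6803330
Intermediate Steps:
(3005 + 2865)*(-2616 + 3775) = 5870*1159 = 6803330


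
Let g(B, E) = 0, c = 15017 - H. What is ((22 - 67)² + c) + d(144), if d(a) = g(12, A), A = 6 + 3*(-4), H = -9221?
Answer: 26263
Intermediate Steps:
A = -6 (A = 6 - 12 = -6)
c = 24238 (c = 15017 - 1*(-9221) = 15017 + 9221 = 24238)
d(a) = 0
((22 - 67)² + c) + d(144) = ((22 - 67)² + 24238) + 0 = ((-45)² + 24238) + 0 = (2025 + 24238) + 0 = 26263 + 0 = 26263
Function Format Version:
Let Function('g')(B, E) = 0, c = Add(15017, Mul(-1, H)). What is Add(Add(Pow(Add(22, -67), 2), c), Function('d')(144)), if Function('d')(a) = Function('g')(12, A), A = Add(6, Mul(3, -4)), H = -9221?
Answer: 26263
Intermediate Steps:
A = -6 (A = Add(6, -12) = -6)
c = 24238 (c = Add(15017, Mul(-1, -9221)) = Add(15017, 9221) = 24238)
Function('d')(a) = 0
Add(Add(Pow(Add(22, -67), 2), c), Function('d')(144)) = Add(Add(Pow(Add(22, -67), 2), 24238), 0) = Add(Add(Pow(-45, 2), 24238), 0) = Add(Add(2025, 24238), 0) = Add(26263, 0) = 26263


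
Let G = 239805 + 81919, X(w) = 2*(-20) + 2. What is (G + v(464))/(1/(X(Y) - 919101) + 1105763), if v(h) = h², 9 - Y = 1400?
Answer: 123399006445/254087474514 ≈ 0.48566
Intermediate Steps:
Y = -1391 (Y = 9 - 1*1400 = 9 - 1400 = -1391)
X(w) = -38 (X(w) = -40 + 2 = -38)
G = 321724
(G + v(464))/(1/(X(Y) - 919101) + 1105763) = (321724 + 464²)/(1/(-38 - 919101) + 1105763) = (321724 + 215296)/(1/(-919139) + 1105763) = 537020/(-1/919139 + 1105763) = 537020/(1016349898056/919139) = 537020*(919139/1016349898056) = 123399006445/254087474514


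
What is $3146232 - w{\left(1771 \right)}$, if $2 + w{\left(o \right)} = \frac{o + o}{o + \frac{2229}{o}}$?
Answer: $\frac{4937491997949}{1569335} \approx 3.1462 \cdot 10^{6}$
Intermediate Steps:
$w{\left(o \right)} = -2 + \frac{2 o}{o + \frac{2229}{o}}$ ($w{\left(o \right)} = -2 + \frac{o + o}{o + \frac{2229}{o}} = -2 + \frac{2 o}{o + \frac{2229}{o}}$)
$3146232 - w{\left(1771 \right)} = 3146232 - - \frac{4458}{2229 + 1771^{2}} = 3146232 - - \frac{4458}{2229 + 3136441} = 3146232 - - \frac{4458}{3138670} = 3146232 - \left(-4458\right) \frac{1}{3138670} = 3146232 - - \frac{2229}{1569335} = 3146232 + \frac{2229}{1569335} = \frac{4937491997949}{1569335}$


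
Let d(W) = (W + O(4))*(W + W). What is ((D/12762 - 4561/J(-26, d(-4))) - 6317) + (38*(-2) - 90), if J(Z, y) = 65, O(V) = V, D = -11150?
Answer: -2718387611/414765 ≈ -6554.0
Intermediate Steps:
d(W) = 2*W*(4 + W) (d(W) = (W + 4)*(W + W) = (4 + W)*(2*W) = 2*W*(4 + W))
((D/12762 - 4561/J(-26, d(-4))) - 6317) + (38*(-2) - 90) = ((-11150/12762 - 4561/65) - 6317) + (38*(-2) - 90) = ((-11150*1/12762 - 4561*1/65) - 6317) + (-76 - 90) = ((-5575/6381 - 4561/65) - 6317) - 166 = (-29466116/414765 - 6317) - 166 = -2649536621/414765 - 166 = -2718387611/414765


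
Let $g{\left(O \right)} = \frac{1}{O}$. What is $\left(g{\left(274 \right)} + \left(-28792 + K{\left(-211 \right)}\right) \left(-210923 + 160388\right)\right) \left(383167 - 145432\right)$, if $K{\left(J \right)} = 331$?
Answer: $\frac{93688462655390385}{274} \approx 3.4193 \cdot 10^{14}$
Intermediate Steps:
$\left(g{\left(274 \right)} + \left(-28792 + K{\left(-211 \right)}\right) \left(-210923 + 160388\right)\right) \left(383167 - 145432\right) = \left(\frac{1}{274} + \left(-28792 + 331\right) \left(-210923 + 160388\right)\right) \left(383167 - 145432\right) = \left(\frac{1}{274} - -1438276635\right) 237735 = \left(\frac{1}{274} + 1438276635\right) 237735 = \frac{394087797991}{274} \cdot 237735 = \frac{93688462655390385}{274}$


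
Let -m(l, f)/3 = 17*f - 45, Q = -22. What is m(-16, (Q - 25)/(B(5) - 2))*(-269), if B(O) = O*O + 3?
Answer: -1588983/26 ≈ -61115.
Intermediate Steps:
B(O) = 3 + O² (B(O) = O² + 3 = 3 + O²)
m(l, f) = 135 - 51*f (m(l, f) = -3*(17*f - 45) = -3*(-45 + 17*f) = 135 - 51*f)
m(-16, (Q - 25)/(B(5) - 2))*(-269) = (135 - 51*(-22 - 25)/((3 + 5²) - 2))*(-269) = (135 - (-2397)/((3 + 25) - 2))*(-269) = (135 - (-2397)/(28 - 2))*(-269) = (135 - (-2397)/26)*(-269) = (135 - 51*(-47/26))*(-269) = (135 + 2397/26)*(-269) = (5907/26)*(-269) = -1588983/26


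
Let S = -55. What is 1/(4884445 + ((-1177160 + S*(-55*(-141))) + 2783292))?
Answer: 1/6064052 ≈ 1.6491e-7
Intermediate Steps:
1/(4884445 + ((-1177160 + S*(-55*(-141))) + 2783292)) = 1/(4884445 + ((-1177160 - (-3025)*(-141)) + 2783292)) = 1/(4884445 + ((-1177160 - 55*7755) + 2783292)) = 1/(4884445 + ((-1177160 - 426525) + 2783292)) = 1/(4884445 + (-1603685 + 2783292)) = 1/(4884445 + 1179607) = 1/6064052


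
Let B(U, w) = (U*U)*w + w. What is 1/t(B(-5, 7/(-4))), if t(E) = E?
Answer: -2/91 ≈ -0.021978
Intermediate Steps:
B(U, w) = w + w*U² (B(U, w) = U²*w + w = w*U² + w = w + w*U²)
1/t(B(-5, 7/(-4))) = 1/((7/(-4))*(1 + (-5)²)) = 1/((7*(-¼))*(1 + 25)) = 1/(-7/4*26) = 1/(-91/2) = -2/91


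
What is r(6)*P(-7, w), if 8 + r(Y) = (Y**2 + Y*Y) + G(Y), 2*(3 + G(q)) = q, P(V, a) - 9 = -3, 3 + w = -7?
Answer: 384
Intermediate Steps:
w = -10 (w = -3 - 7 = -10)
P(V, a) = 6 (P(V, a) = 9 - 3 = 6)
G(q) = -3 + q/2
r(Y) = -11 + Y/2 + 2*Y**2 (r(Y) = -8 + ((Y**2 + Y*Y) + (-3 + Y/2)) = -8 + ((Y**2 + Y**2) + (-3 + Y/2)) = -8 + (2*Y**2 + (-3 + Y/2)) = -8 + (-3 + Y/2 + 2*Y**2) = -11 + Y/2 + 2*Y**2)
r(6)*P(-7, w) = (-11 + (1/2)*6 + 2*6**2)*6 = (-11 + 3 + 2*36)*6 = (-11 + 3 + 72)*6 = 64*6 = 384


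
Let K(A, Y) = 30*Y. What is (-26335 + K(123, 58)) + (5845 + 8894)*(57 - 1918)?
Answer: -27453874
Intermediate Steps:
(-26335 + K(123, 58)) + (5845 + 8894)*(57 - 1918) = (-26335 + 30*58) + (5845 + 8894)*(57 - 1918) = (-26335 + 1740) + 14739*(-1861) = -24595 - 27429279 = -27453874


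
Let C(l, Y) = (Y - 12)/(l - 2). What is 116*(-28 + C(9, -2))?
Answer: -3480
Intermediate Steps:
C(l, Y) = (-12 + Y)/(-2 + l)
116*(-28 + C(9, -2)) = 116*(-28 + (-12 - 2)/(-2 + 9)) = 116*(-28 - 14/7) = 116*(-28 + (⅐)*(-14)) = 116*(-28 - 2) = 116*(-30) = -3480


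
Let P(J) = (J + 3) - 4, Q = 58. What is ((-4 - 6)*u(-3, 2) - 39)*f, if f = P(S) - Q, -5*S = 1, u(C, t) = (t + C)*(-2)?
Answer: 17464/5 ≈ 3492.8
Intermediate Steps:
u(C, t) = -2*C - 2*t (u(C, t) = (C + t)*(-2) = -2*C - 2*t)
S = -⅕ (S = -⅕*1 = -⅕ ≈ -0.20000)
P(J) = -1 + J (P(J) = (3 + J) - 4 = -1 + J)
f = -296/5 (f = (-1 - ⅕) - 1*58 = -6/5 - 58 = -296/5 ≈ -59.200)
((-4 - 6)*u(-3, 2) - 39)*f = ((-4 - 6)*(-2*(-3) - 2*2) - 39)*(-296/5) = (-10*(6 - 4) - 39)*(-296/5) = (-10*2 - 39)*(-296/5) = (-20 - 39)*(-296/5) = -59*(-296/5) = 17464/5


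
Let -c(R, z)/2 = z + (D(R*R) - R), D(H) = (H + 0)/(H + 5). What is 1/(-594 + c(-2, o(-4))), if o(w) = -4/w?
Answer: -9/5408 ≈ -0.0016642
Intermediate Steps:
D(H) = H/(5 + H)
c(R, z) = -2*z + 2*R - 2*R**2/(5 + R**2) (c(R, z) = -2*(z + ((R*R)/(5 + R*R) - R)) = -2*(z + (R**2/(5 + R**2) - R)) = -2*(z + (-R + R**2/(5 + R**2))) = -2*(z - R + R**2/(5 + R**2)) = -2*z + 2*R - 2*R**2/(5 + R**2))
1/(-594 + c(-2, o(-4))) = 1/(-594 + 2*(-1*(-2)**2 + (5 + (-2)**2)*(-2 - (-4)/(-4)))/(5 + (-2)**2)) = 1/(-594 + 2*(-1*4 + (5 + 4)*(-2 - (-4)*(-1)/4))/(5 + 4)) = 1/(-594 + 2*(-4 + 9*(-2 - 1*1))/9) = 1/(-594 + 2*(1/9)*(-4 + 9*(-2 - 1))) = 1/(-594 + 2*(1/9)*(-4 + 9*(-3))) = 1/(-594 + 2*(1/9)*(-4 - 27)) = 1/(-594 + 2*(1/9)*(-31)) = 1/(-594 - 62/9) = 1/(-5408/9) = -9/5408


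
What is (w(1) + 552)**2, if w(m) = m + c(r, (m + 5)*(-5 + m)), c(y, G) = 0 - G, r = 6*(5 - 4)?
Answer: 332929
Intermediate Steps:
r = 6 (r = 6*1 = 6)
c(y, G) = -G
w(m) = m - (-5 + m)*(5 + m) (w(m) = m - (m + 5)*(-5 + m) = m - (5 + m)*(-5 + m) = m - (-5 + m)*(5 + m))
(w(1) + 552)**2 = ((25 + 1 - 1*1**2) + 552)**2 = ((25 + 1 - 1*1) + 552)**2 = ((25 + 1 - 1) + 552)**2 = (25 + 552)**2 = 577**2 = 332929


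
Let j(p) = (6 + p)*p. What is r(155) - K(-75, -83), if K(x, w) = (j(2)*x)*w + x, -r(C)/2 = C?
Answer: -99835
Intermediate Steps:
j(p) = p*(6 + p)
r(C) = -2*C
K(x, w) = x + 16*w*x (K(x, w) = ((2*(6 + 2))*x)*w + x = ((2*8)*x)*w + x = (16*x)*w + x = 16*w*x + x = x + 16*w*x)
r(155) - K(-75, -83) = -2*155 - (-75)*(1 + 16*(-83)) = -310 - (-75)*(1 - 1328) = -310 - (-75)*(-1327) = -310 - 1*99525 = -310 - 99525 = -99835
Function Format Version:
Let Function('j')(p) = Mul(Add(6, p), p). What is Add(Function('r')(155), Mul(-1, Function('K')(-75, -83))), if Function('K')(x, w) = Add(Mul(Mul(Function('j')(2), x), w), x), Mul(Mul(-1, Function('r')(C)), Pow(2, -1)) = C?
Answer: -99835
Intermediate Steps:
Function('j')(p) = Mul(p, Add(6, p))
Function('r')(C) = Mul(-2, C)
Function('K')(x, w) = Add(x, Mul(16, w, x)) (Function('K')(x, w) = Add(Mul(Mul(Mul(2, Add(6, 2)), x), w), x) = Add(Mul(Mul(Mul(2, 8), x), w), x) = Add(Mul(Mul(16, x), w), x) = Add(Mul(16, w, x), x) = Add(x, Mul(16, w, x)))
Add(Function('r')(155), Mul(-1, Function('K')(-75, -83))) = Add(Mul(-2, 155), Mul(-1, Mul(-75, Add(1, Mul(16, -83))))) = Add(-310, Mul(-1, Mul(-75, Add(1, -1328)))) = Add(-310, Mul(-1, Mul(-75, -1327))) = Add(-310, Mul(-1, 99525)) = Add(-310, -99525) = -99835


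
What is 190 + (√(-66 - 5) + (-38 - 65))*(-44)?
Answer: 4722 - 44*I*√71 ≈ 4722.0 - 370.75*I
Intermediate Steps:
190 + (√(-66 - 5) + (-38 - 65))*(-44) = 190 + (√(-71) - 103)*(-44) = 190 + (I*√71 - 103)*(-44) = 190 + (-103 + I*√71)*(-44) = 190 + (4532 - 44*I*√71) = 4722 - 44*I*√71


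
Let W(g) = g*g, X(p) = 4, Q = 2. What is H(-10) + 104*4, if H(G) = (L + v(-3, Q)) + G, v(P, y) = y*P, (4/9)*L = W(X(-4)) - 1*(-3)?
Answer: 1771/4 ≈ 442.75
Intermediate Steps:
W(g) = g²
L = 171/4 (L = 9*(4² - 1*(-3))/4 = 9*(16 + 3)/4 = (9/4)*19 = 171/4 ≈ 42.750)
v(P, y) = P*y
H(G) = 147/4 + G (H(G) = (171/4 - 3*2) + G = (171/4 - 6) + G = 147/4 + G)
H(-10) + 104*4 = (147/4 - 10) + 104*4 = 107/4 + 416 = 1771/4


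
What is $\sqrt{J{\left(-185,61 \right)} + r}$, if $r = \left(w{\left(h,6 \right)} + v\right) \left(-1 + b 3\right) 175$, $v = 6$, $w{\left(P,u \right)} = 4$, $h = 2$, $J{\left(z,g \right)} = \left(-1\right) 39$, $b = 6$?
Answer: $\sqrt{29711} \approx 172.37$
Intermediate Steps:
$J{\left(z,g \right)} = -39$
$r = 29750$ ($r = \left(4 + 6\right) \left(-1 + 6 \cdot 3\right) 175 = 10 \left(-1 + 18\right) 175 = 10 \cdot 17 \cdot 175 = 170 \cdot 175 = 29750$)
$\sqrt{J{\left(-185,61 \right)} + r} = \sqrt{-39 + 29750} = \sqrt{29711}$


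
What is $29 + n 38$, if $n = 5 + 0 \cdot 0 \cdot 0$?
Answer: $219$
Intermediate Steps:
$n = 5$ ($n = 5 + 0 \cdot 0 = 5 + 0 = 5$)
$29 + n 38 = 29 + 5 \cdot 38 = 29 + 190 = 219$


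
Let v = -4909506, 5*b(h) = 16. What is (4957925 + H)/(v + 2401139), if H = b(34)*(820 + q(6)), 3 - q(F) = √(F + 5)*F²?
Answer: -24802793/12541835 + 576*√11/12541835 ≈ -1.9775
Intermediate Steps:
q(F) = 3 - F²*√(5 + F) (q(F) = 3 - √(F + 5)*F² = 3 - √(5 + F)*F² = 3 - F²*√(5 + F))
b(h) = 16/5 (b(h) = (⅕)*16 = 16/5)
H = 13168/5 - 576*√11/5 (H = 16*(820 + (3 - 1*6²*√(5 + 6)))/5 = 16*(820 + (3 - 1*36*√11))/5 = 16*(820 + (3 - 36*√11))/5 = 16*(823 - 36*√11)/5 = 13168/5 - 576*√11/5 ≈ 2251.5)
(4957925 + H)/(v + 2401139) = (4957925 + (13168/5 - 576*√11/5))/(-4909506 + 2401139) = (24802793/5 - 576*√11/5)/(-2508367) = (24802793/5 - 576*√11/5)*(-1/2508367) = -24802793/12541835 + 576*√11/12541835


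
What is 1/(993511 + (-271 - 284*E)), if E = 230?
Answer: 1/927920 ≈ 1.0777e-6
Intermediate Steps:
1/(993511 + (-271 - 284*E)) = 1/(993511 + (-271 - 284*230)) = 1/(993511 + (-271 - 65320)) = 1/(993511 - 65591) = 1/927920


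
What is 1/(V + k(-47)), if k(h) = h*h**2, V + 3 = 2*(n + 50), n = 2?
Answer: -1/103722 ≈ -9.6412e-6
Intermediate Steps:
V = 101 (V = -3 + 2*(2 + 50) = -3 + 2*52 = -3 + 104 = 101)
k(h) = h**3
1/(V + k(-47)) = 1/(101 + (-47)**3) = 1/(101 - 103823) = 1/(-103722) = -1/103722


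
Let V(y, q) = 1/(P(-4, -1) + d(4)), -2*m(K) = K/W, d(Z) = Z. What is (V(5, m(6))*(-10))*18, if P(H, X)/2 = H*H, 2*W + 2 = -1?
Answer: -5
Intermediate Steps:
W = -3/2 (W = -1 + (1/2)*(-1) = -1 - 1/2 = -3/2 ≈ -1.5000)
P(H, X) = 2*H**2 (P(H, X) = 2*(H*H) = 2*H**2)
m(K) = K/3 (m(K) = -K/(2*(-3/2)) = -K*(-2)/(2*3) = -(-1)*K/3 = K/3)
V(y, q) = 1/36 (V(y, q) = 1/(2*(-4)**2 + 4) = 1/(2*16 + 4) = 1/(32 + 4) = 1/36)
(V(5, m(6))*(-10))*18 = ((1/36)*(-10))*18 = -5/18*18 = -5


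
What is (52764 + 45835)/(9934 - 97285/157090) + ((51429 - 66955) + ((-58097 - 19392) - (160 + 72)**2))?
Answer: -45823438601863/312086955 ≈ -1.4683e+5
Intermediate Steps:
(52764 + 45835)/(9934 - 97285/157090) + ((51429 - 66955) + ((-58097 - 19392) - (160 + 72)**2)) = 98599/(9934 - 97285*1/157090) + (-15526 + (-77489 - 1*232**2)) = 98599/(9934 - 19457/31418) + (-15526 + (-77489 - 1*53824)) = 98599/(312086955/31418) + (-15526 + (-77489 - 53824)) = 98599*(31418/312086955) + (-15526 - 131313) = 3097783382/312086955 - 146839 = -45823438601863/312086955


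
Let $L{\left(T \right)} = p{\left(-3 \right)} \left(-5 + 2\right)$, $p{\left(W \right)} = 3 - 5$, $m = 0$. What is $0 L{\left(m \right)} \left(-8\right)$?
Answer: $0$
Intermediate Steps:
$p{\left(W \right)} = -2$ ($p{\left(W \right)} = 3 - 5 = -2$)
$L{\left(T \right)} = 6$ ($L{\left(T \right)} = - 2 \left(-5 + 2\right) = \left(-2\right) \left(-3\right) = 6$)
$0 L{\left(m \right)} \left(-8\right) = 0 \cdot 6 \left(-8\right) = 0 \left(-8\right) = 0$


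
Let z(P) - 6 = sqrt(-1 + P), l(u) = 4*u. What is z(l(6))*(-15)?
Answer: -90 - 15*sqrt(23) ≈ -161.94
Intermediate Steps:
z(P) = 6 + sqrt(-1 + P)
z(l(6))*(-15) = (6 + sqrt(-1 + 4*6))*(-15) = (6 + sqrt(-1 + 24))*(-15) = (6 + sqrt(23))*(-15) = -90 - 15*sqrt(23)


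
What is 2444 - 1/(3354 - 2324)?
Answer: 2517319/1030 ≈ 2444.0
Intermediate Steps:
2444 - 1/(3354 - 2324) = 2444 - 1/1030 = 2517319/1030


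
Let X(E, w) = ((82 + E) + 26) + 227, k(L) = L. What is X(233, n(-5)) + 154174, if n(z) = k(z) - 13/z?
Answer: 154742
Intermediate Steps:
n(z) = z - 13/z
X(E, w) = 335 + E (X(E, w) = (108 + E) + 227 = 335 + E)
X(233, n(-5)) + 154174 = (335 + 233) + 154174 = 568 + 154174 = 154742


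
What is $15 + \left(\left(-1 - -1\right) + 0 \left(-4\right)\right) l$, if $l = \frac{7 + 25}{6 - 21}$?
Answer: $15$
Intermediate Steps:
$l = - \frac{32}{15}$ ($l = \frac{32}{-15} = 32 \left(- \frac{1}{15}\right) = - \frac{32}{15} \approx -2.1333$)
$15 + \left(\left(-1 - -1\right) + 0 \left(-4\right)\right) l = 15 + \left(\left(-1 - -1\right) + 0 \left(-4\right)\right) \left(- \frac{32}{15}\right) = 15 + \left(\left(-1 + 1\right) + 0\right) \left(- \frac{32}{15}\right) = 15 + \left(0 + 0\right) \left(- \frac{32}{15}\right) = 15 + 0 \left(- \frac{32}{15}\right) = 15 + 0 = 15$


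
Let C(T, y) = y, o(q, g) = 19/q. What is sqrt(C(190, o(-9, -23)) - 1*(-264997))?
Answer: sqrt(2384954)/3 ≈ 514.78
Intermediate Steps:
sqrt(C(190, o(-9, -23)) - 1*(-264997)) = sqrt(19/(-9) - 1*(-264997)) = sqrt(19*(-1/9) + 264997) = sqrt(-19/9 + 264997) = sqrt(2384954/9) = sqrt(2384954)/3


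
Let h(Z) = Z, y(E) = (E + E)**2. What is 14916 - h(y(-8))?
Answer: 14660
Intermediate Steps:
y(E) = 4*E**2 (y(E) = (2*E)**2 = 4*E**2)
14916 - h(y(-8)) = 14916 - 4*(-8)**2 = 14916 - 4*64 = 14916 - 1*256 = 14916 - 256 = 14660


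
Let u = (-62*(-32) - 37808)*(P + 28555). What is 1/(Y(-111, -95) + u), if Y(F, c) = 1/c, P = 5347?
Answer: -95/115377998561 ≈ -8.2338e-10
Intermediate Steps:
u = -1214505248 (u = (-62*(-32) - 37808)*(5347 + 28555) = (1984 - 37808)*33902 = -35824*33902 = -1214505248)
1/(Y(-111, -95) + u) = 1/(1/(-95) - 1214505248) = 1/(-1/95 - 1214505248) = 1/(-115377998561/95) = -95/115377998561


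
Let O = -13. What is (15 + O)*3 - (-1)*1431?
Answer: 1437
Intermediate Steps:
(15 + O)*3 - (-1)*1431 = (15 - 13)*3 - (-1)*1431 = 2*3 - 1*(-1431) = 6 + 1431 = 1437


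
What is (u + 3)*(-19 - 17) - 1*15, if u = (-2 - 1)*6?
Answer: 525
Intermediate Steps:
u = -18 (u = -3*6 = -18)
(u + 3)*(-19 - 17) - 1*15 = (-18 + 3)*(-19 - 17) - 1*15 = -15*(-36) - 15 = 540 - 15 = 525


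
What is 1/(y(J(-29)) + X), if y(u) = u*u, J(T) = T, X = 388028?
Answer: 1/388869 ≈ 2.5716e-6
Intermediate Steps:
y(u) = u**2
1/(y(J(-29)) + X) = 1/((-29)**2 + 388028) = 1/(841 + 388028) = 1/388869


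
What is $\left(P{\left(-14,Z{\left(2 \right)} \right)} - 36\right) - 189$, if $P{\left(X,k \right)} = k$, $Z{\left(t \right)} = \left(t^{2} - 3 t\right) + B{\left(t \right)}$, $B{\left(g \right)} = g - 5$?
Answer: $-230$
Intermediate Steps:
$B{\left(g \right)} = -5 + g$
$Z{\left(t \right)} = -5 + t^{2} - 2 t$ ($Z{\left(t \right)} = \left(t^{2} - 3 t\right) + \left(-5 + t\right) = -5 + t^{2} - 2 t$)
$\left(P{\left(-14,Z{\left(2 \right)} \right)} - 36\right) - 189 = \left(\left(-5 + 2^{2} - 4\right) - 36\right) - 189 = \left(\left(-5 + 4 - 4\right) - 36\right) - 189 = \left(-5 - 36\right) - 189 = -41 - 189 = -230$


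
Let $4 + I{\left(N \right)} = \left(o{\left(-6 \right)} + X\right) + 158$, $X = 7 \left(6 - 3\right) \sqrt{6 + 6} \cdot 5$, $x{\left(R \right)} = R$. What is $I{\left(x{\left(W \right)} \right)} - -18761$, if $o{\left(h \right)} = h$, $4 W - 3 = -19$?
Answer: $18909 + 210 \sqrt{3} \approx 19273.0$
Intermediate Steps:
$W = -4$ ($W = \frac{3}{4} + \frac{1}{4} \left(-19\right) = \frac{3}{4} - \frac{19}{4} = -4$)
$X = 210 \sqrt{3}$ ($X = 7 \cdot 3 \sqrt{12} \cdot 5 = 7 \cdot 3 \cdot 2 \sqrt{3} \cdot 5 = 7 \cdot 6 \sqrt{3} \cdot 5 = 42 \sqrt{3} \cdot 5 = 210 \sqrt{3} \approx 363.73$)
$I{\left(N \right)} = 148 + 210 \sqrt{3}$ ($I{\left(N \right)} = -4 - \left(-152 - 210 \sqrt{3}\right) = -4 + \left(152 + 210 \sqrt{3}\right) = 148 + 210 \sqrt{3}$)
$I{\left(x{\left(W \right)} \right)} - -18761 = \left(148 + 210 \sqrt{3}\right) - -18761 = \left(148 + 210 \sqrt{3}\right) + 18761 = 18909 + 210 \sqrt{3}$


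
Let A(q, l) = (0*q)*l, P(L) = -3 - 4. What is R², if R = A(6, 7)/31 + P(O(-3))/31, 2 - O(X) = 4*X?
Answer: 49/961 ≈ 0.050989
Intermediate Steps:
O(X) = 2 - 4*X
P(L) = -7
A(q, l) = 0 (A(q, l) = 0*l = 0)
R = -7/31 (R = 0/31 - 7/31 = 0*(1/31) - 7*1/31 = 0 - 7/31 = -7/31 ≈ -0.22581)
R² = (-7/31)² = 49/961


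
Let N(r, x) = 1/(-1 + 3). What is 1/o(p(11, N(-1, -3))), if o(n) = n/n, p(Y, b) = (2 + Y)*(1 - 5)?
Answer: 1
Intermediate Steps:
N(r, x) = ½ (N(r, x) = 1/2 = ½)
p(Y, b) = -8 - 4*Y (p(Y, b) = (2 + Y)*(-4) = -8 - 4*Y)
o(n) = 1
1/o(p(11, N(-1, -3))) = 1/1 = 1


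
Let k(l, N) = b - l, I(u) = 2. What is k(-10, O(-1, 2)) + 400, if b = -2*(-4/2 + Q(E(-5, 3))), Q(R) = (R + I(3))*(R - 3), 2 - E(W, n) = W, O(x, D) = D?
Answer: 342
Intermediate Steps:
E(W, n) = 2 - W
Q(R) = (-3 + R)*(2 + R) (Q(R) = (R + 2)*(R - 3) = (2 + R)*(-3 + R) = (-3 + R)*(2 + R))
b = -68 (b = -2*(-4/2 + (-6 + (2 - 1*(-5))² - (2 - 1*(-5)))) = -2*(-4*½ + (-6 + (2 + 5)² - (2 + 5))) = -2*(-2 + (-6 + 7² - 1*7)) = -2*(-2 + (-6 + 49 - 7)) = -2*(-2 + 36) = -2*34 = -68)
k(l, N) = -68 - l
k(-10, O(-1, 2)) + 400 = (-68 - 1*(-10)) + 400 = (-68 + 10) + 400 = -58 + 400 = 342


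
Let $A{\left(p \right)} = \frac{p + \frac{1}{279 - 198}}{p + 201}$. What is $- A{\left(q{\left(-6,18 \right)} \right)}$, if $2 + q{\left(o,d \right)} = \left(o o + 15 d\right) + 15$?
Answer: $- \frac{646}{1053} \approx -0.61349$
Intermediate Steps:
$q{\left(o,d \right)} = 13 + o^{2} + 15 d$ ($q{\left(o,d \right)} = -2 + \left(\left(o o + 15 d\right) + 15\right) = -2 + \left(\left(o^{2} + 15 d\right) + 15\right) = -2 + \left(15 + o^{2} + 15 d\right) = 13 + o^{2} + 15 d$)
$A{\left(p \right)} = \frac{\frac{1}{81} + p}{201 + p}$ ($A{\left(p \right)} = \frac{p + \frac{1}{81}}{201 + p} = \frac{\frac{1}{81} + p}{201 + p}$)
$- A{\left(q{\left(-6,18 \right)} \right)} = - \frac{\frac{1}{81} + \left(13 + \left(-6\right)^{2} + 15 \cdot 18\right)}{201 + \left(13 + \left(-6\right)^{2} + 15 \cdot 18\right)} = - \frac{\frac{1}{81} + \left(13 + 36 + 270\right)}{201 + \left(13 + 36 + 270\right)} = - \frac{\frac{1}{81} + 319}{201 + 319} = - \frac{25840}{520 \cdot 81} = \left(-1\right) \frac{646}{1053} = - \frac{646}{1053}$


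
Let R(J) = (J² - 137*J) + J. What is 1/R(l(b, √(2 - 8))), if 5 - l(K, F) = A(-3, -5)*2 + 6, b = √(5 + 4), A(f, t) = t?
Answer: -1/1143 ≈ -0.00087489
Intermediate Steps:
b = 3 (b = √9 = 3)
l(K, F) = 9 (l(K, F) = 5 - (-5*2 + 6) = 5 - (-10 + 6) = 5 - 1*(-4) = 5 + 4 = 9)
R(J) = J² - 136*J
1/R(l(b, √(2 - 8))) = 1/(9*(-136 + 9)) = 1/(9*(-127)) = 1/(-1143) = -1/1143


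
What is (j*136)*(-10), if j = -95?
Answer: 129200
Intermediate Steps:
(j*136)*(-10) = -95*136*(-10) = -12920*(-10) = 129200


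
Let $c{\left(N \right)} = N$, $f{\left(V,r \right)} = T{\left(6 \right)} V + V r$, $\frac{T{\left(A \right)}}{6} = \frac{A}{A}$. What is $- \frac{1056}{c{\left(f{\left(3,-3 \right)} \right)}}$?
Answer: $- \frac{352}{3} \approx -117.33$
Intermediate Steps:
$T{\left(A \right)} = 6$ ($T{\left(A \right)} = 6 \frac{A}{A} = 6 \cdot 1 = 6$)
$f{\left(V,r \right)} = 6 V + V r$
$- \frac{1056}{c{\left(f{\left(3,-3 \right)} \right)}} = - \frac{1056}{3 \left(6 - 3\right)} = - \frac{1056}{3 \cdot 3} = - \frac{1056}{9} = \left(-1056\right) \frac{1}{9} = - \frac{352}{3}$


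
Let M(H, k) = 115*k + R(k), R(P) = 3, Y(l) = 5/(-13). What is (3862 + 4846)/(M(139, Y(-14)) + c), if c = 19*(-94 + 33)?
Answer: -16172/2229 ≈ -7.2553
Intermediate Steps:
Y(l) = -5/13 (Y(l) = 5*(-1/13) = -5/13)
M(H, k) = 3 + 115*k (M(H, k) = 115*k + 3 = 3 + 115*k)
c = -1159 (c = 19*(-61) = -1159)
(3862 + 4846)/(M(139, Y(-14)) + c) = (3862 + 4846)/((3 + 115*(-5/13)) - 1159) = 8708/((3 - 575/13) - 1159) = 8708/(-536/13 - 1159) = 8708/(-15603/13) = 8708*(-13/15603) = -16172/2229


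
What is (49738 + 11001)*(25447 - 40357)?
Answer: -905618490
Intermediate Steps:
(49738 + 11001)*(25447 - 40357) = 60739*(-14910) = -905618490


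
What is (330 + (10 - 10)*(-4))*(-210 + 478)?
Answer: 88440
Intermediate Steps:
(330 + (10 - 10)*(-4))*(-210 + 478) = (330 + 0*(-4))*268 = (330 + 0)*268 = 330*268 = 88440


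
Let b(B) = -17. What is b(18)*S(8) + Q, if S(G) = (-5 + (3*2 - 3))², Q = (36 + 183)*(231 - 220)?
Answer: 2341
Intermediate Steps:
Q = 2409 (Q = 219*11 = 2409)
S(G) = 4 (S(G) = (-5 + (6 - 3))² = (-5 + 3)² = (-2)² = 4)
b(18)*S(8) + Q = -17*4 + 2409 = -68 + 2409 = 2341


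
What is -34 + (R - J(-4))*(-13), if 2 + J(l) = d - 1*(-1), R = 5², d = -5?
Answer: -437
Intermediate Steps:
R = 25
J(l) = -6 (J(l) = -2 + (-5 - 1*(-1)) = -2 + (-5 + 1) = -2 - 4 = -6)
-34 + (R - J(-4))*(-13) = -34 + (25 - 1*(-6))*(-13) = -34 + (25 + 6)*(-13) = -34 + 31*(-13) = -34 - 403 = -437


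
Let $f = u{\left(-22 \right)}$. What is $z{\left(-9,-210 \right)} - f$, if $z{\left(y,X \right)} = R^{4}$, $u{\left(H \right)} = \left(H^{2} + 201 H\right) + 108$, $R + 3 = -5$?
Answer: $7926$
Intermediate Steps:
$R = -8$ ($R = -3 - 5 = -8$)
$u{\left(H \right)} = 108 + H^{2} + 201 H$
$z{\left(y,X \right)} = 4096$ ($z{\left(y,X \right)} = \left(-8\right)^{4} = 4096$)
$f = -3830$ ($f = 108 + \left(-22\right)^{2} + 201 \left(-22\right) = 108 + 484 - 4422 = -3830$)
$z{\left(-9,-210 \right)} - f = 4096 - -3830 = 4096 + 3830 = 7926$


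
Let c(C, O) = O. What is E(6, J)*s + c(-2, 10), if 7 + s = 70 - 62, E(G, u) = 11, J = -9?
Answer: 21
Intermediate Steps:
s = 1 (s = -7 + (70 - 62) = -7 + 8 = 1)
E(6, J)*s + c(-2, 10) = 11*1 + 10 = 11 + 10 = 21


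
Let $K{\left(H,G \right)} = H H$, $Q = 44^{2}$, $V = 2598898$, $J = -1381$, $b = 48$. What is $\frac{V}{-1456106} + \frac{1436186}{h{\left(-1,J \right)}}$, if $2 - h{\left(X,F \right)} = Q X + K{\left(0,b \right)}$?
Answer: $\frac{521550596848}{705483357} \approx 739.28$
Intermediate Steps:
$Q = 1936$
$K{\left(H,G \right)} = H^{2}$
$h{\left(X,F \right)} = 2 - 1936 X$ ($h{\left(X,F \right)} = 2 - \left(1936 X + 0^{2}\right) = 2 - \left(1936 X + 0\right) = 2 - 1936 X$)
$\frac{V}{-1456106} + \frac{1436186}{h{\left(-1,J \right)}} = \frac{2598898}{-1456106} + \frac{1436186}{2 - -1936} = 2598898 \left(- \frac{1}{1456106}\right) + \frac{1436186}{2 + 1936} = - \frac{1299449}{728053} + \frac{1436186}{1938} = - \frac{1299449}{728053} + 1436186 \cdot \frac{1}{1938} = - \frac{1299449}{728053} + \frac{718093}{969} = \frac{521550596848}{705483357}$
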